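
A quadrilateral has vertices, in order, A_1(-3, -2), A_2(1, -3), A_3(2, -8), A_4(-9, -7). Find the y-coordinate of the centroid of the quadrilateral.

-5.35

Apply Gauss's area formula. First the cross-terms c_i = x_i·y_{i+1} − x_{i+1}·y_i:
  11, -2, -86, -3  ⇒  2A = -80, A = -40.
Then Σ (y_i + y_{i+1})·c_i = 1284, so ȳ = 1284 / (6·(-40)) = -5.35.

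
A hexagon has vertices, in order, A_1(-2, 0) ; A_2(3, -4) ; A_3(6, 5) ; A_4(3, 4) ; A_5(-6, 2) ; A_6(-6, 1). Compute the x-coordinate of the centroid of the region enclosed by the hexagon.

131/141

Apply Gauss's area formula. First the cross-terms c_i = x_i·y_{i+1} − x_{i+1}·y_i:
  8, 39, 9, 30, 6, 2  ⇒  2A = 94, A = 47.
Then Σ (x_i + x_{i+1})·c_i = 262, so x̄ = 262 / (6·47) = 131/141.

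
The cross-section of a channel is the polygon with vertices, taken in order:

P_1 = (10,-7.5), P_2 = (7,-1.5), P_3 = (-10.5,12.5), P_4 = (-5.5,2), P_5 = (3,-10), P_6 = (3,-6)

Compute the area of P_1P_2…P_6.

127.75

Apply the shoelace (surveyor's) formula: 2A = Σ (x_i·y_{i+1} − x_{i+1}·y_i), indices taken mod 6.
Cross-terms: 37.5, 71.75, 47.75, 49, 12, 37.5  ⇒  Σ = 255.5
Area = |Σ|/2 = 127.75.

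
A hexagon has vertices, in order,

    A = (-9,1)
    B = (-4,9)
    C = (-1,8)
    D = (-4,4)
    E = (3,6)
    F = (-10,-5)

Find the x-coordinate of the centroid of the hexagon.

-871/177

Apply Gauss's area formula. First the cross-terms c_i = x_i·y_{i+1} − x_{i+1}·y_i:
  -77, -23, 28, -36, 45, -55  ⇒  2A = -118, A = -59.
Then Σ (x_i + x_{i+1})·c_i = 1742, so x̄ = 1742 / (6·(-59)) = -871/177.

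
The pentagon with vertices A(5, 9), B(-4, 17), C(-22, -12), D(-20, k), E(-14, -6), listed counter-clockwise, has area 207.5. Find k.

Write out the shoelace sum; only the two edges meeting at D involve k:
2·Area = [((-22)·k − (-20)·(-12)) + ((-20)·(-6) − (-14)·k)] + 447
       = -8·k + 327 = 415
⇒ k = -11.

-11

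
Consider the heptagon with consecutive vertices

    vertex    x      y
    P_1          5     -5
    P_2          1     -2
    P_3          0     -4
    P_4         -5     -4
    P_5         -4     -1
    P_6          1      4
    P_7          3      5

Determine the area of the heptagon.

Apply the surveyor's formula: 2A = Σ (x_i·y_{i+1} − x_{i+1}·y_i), indices taken mod 7.
P_1→P_2: (5)(-2) − (1)(-5) = -5
P_2→P_3: (1)(-4) − (0)(-2) = -4
P_3→P_4: (0)(-4) − (-5)(-4) = -20
P_4→P_5: (-5)(-1) − (-4)(-4) = -11
P_5→P_6: (-4)(4) − (1)(-1) = -15
P_6→P_7: (1)(5) − (3)(4) = -7
P_7→P_1: (3)(-5) − (5)(5) = -40
Σ = -102
Area = |Σ|/2 = 51.

51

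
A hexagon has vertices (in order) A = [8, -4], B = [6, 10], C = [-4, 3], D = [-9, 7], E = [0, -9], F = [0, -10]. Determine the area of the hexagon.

Σ = (104) + (58) + (-1) + (81) + (0) + (80) = 322
Area = |Σ|/2 = 161.

161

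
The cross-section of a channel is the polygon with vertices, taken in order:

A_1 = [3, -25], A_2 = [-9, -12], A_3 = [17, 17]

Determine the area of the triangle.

Apply the shoelace formula: 2A = Σ (x_i·y_{i+1} − x_{i+1}·y_i), indices taken mod 3.
Σ = (-261) + (51) + (-476) = -686
Area = |Σ|/2 = 343.

343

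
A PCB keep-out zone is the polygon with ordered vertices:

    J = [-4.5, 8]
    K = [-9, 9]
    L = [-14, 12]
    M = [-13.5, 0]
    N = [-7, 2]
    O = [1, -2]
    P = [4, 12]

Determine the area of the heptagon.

Σ = (31.5) + (18) + (162) + (-27) + (12) + (20) + (86) = 302.5
Area = |Σ|/2 = 151.25.

151.25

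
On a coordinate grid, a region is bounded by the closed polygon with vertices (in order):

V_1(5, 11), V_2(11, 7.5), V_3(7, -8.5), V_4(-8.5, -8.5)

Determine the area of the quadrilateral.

206.125

Apply the shoelace (surveyor's) formula: 2A = Σ (x_i·y_{i+1} − x_{i+1}·y_i), indices taken mod 4.
V_1→V_2: (5)(7.5) − (11)(11) = -83.5
V_2→V_3: (11)(-8.5) − (7)(7.5) = -146
V_3→V_4: (7)(-8.5) − (-8.5)(-8.5) = -131.75
V_4→V_1: (-8.5)(11) − (5)(-8.5) = -51
Σ = -412.25
Area = |Σ|/2 = 206.125.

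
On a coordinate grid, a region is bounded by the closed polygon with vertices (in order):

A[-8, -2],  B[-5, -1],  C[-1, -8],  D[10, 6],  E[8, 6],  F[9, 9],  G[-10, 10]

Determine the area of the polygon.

210.5

Apply the shoelace formula: 2A = Σ (x_i·y_{i+1} − x_{i+1}·y_i), indices taken mod 7.
Cross-terms: -2, 39, 74, 12, 18, 180, 100  ⇒  Σ = 421
Area = |Σ|/2 = 210.5.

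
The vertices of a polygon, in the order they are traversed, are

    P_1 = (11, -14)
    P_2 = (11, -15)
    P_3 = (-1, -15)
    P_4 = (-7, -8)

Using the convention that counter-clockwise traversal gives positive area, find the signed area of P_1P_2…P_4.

-51

Apply the shoelace formula: 2A = Σ (x_i·y_{i+1} − x_{i+1}·y_i), indices taken mod 4.
P_1→P_2: (11)(-15) − (11)(-14) = -11
P_2→P_3: (11)(-15) − (-1)(-15) = -180
P_3→P_4: (-1)(-8) − (-7)(-15) = -97
P_4→P_1: (-7)(-14) − (11)(-8) = 186
Σ = -102
Signed area = Σ/2 = -51 (negative ⇒ clockwise traversal).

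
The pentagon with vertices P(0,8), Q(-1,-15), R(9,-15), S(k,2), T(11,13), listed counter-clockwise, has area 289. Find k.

The doubled signed area Σ (x_i y_{i+1} − x_{i+1} y_i) is linear in k.
With k=0 it equals 242; the coefficient of k is 28 (from the two edges through S).
So 28·k + 242 = 2·289 = 578 ⇒ k = 12.

12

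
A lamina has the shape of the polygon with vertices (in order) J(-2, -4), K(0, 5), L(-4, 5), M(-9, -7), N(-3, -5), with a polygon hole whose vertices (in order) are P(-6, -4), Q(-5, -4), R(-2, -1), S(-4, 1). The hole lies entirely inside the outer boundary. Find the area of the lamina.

Outer boundary:
Σ = (-10) + (20) + (73) + (24) + (2) = 109
Area = |Σ|/2 = 54.5.
Hole:
Apply the shoelace (surveyor's) formula: 2A = Σ (x_i·y_{i+1} − x_{i+1}·y_i), indices taken mod 4.
Σ = (4) + (-3) + (-6) + (22) = 17
Area = |Σ|/2 = 8.5.
Net area = 54.5 − 8.5 = 46.

46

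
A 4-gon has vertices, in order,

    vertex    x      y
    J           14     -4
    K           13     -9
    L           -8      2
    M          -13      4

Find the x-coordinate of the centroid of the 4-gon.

Apply the shoelace formula. First the cross-terms c_i = x_i·y_{i+1} − x_{i+1}·y_i:
  -74, -46, -6, -4  ⇒  2A = -130, A = -65.
Then Σ (x_i + x_{i+1})·c_i = -2106, so x̄ = -2106 / (6·(-65)) = 5.4.

5.4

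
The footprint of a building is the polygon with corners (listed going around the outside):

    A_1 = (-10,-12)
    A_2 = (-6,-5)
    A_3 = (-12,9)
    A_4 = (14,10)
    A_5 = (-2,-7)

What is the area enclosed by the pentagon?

253

Σ = (-22) + (-114) + (-246) + (-78) + (-46) = -506
Area = |Σ|/2 = 253.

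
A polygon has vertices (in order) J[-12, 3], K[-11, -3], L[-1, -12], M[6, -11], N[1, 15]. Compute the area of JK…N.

Apply the shoelace (surveyor's) formula: 2A = Σ (x_i·y_{i+1} − x_{i+1}·y_i), indices taken mod 5.
Σ = (69) + (129) + (83) + (101) + (183) = 565
Area = |Σ|/2 = 282.5.

282.5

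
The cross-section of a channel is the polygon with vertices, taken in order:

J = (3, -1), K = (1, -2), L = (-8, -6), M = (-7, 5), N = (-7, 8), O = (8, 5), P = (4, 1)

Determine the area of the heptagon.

124

Cross-terms: -5, -22, -82, -21, -99, -12, -7  ⇒  Σ = -248
Area = |Σ|/2 = 124.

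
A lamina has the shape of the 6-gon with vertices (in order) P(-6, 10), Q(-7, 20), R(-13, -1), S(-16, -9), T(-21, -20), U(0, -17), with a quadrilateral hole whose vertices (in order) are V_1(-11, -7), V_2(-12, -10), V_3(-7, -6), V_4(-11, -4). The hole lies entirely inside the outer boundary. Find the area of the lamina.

340.5

Outer boundary:
Cross-terms: -50, 267, 101, 131, 357, -102  ⇒  Σ = 704
Area = |Σ|/2 = 352.
Hole:
Apply the surveyor's formula: 2A = Σ (x_i·y_{i+1} − x_{i+1}·y_i), indices taken mod 4.
Cross-terms: 26, 2, -38, 33  ⇒  Σ = 23
Area = |Σ|/2 = 11.5.
Net area = 352 − 11.5 = 340.5.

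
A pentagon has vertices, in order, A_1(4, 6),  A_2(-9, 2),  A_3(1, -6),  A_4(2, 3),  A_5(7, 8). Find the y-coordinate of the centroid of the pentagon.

Apply Gauss's area formula. First the cross-terms c_i = x_i·y_{i+1} − x_{i+1}·y_i:
  62, 52, 15, -5, 10  ⇒  2A = 134, A = 67.
Then Σ (y_i + y_{i+1})·c_i = 328, so ȳ = 328 / (6·67) = 164/201.

164/201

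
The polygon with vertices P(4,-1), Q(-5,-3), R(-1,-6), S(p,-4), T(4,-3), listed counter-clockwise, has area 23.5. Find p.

The doubled signed area Σ (x_i y_{i+1} − x_{i+1} y_i) is linear in p.
With p=0 it equals 38; the coefficient of p is 3 (from the two edges through S).
So 3·p + 38 = 2·23.5 = 47 ⇒ p = 3.

3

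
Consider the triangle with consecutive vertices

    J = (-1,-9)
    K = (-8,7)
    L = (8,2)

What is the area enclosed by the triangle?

Apply Gauss's area formula: 2A = Σ (x_i·y_{i+1} − x_{i+1}·y_i), indices taken mod 3.
Σ = (-79) + (-72) + (-70) = -221
Area = |Σ|/2 = 110.5.

110.5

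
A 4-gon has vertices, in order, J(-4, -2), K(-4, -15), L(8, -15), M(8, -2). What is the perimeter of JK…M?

50

|JK| = √((0)² + (-13)²) = √169 = 13
|KL| = √((12)² + (0)²) = √144 = 12
|LM| = √((0)² + (13)²) = √169 = 13
|MJ| = √((-12)² + (0)²) = √144 = 12
Perimeter = 13 + 12 + 13 + 12 = 50.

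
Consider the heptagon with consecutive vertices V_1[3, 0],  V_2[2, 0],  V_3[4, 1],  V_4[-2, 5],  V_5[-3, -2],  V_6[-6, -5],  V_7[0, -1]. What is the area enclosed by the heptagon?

Apply the shoelace formula: 2A = Σ (x_i·y_{i+1} − x_{i+1}·y_i), indices taken mod 7.
Σ = (0) + (2) + (22) + (19) + (3) + (6) + (3) = 55
Area = |Σ|/2 = 27.5.

27.5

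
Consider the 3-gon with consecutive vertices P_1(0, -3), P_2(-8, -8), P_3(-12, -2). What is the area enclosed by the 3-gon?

Cross-terms: -24, -80, 36  ⇒  Σ = -68
Area = |Σ|/2 = 34.

34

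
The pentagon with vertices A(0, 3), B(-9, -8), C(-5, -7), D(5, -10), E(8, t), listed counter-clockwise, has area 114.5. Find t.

-2

The doubled signed area Σ (x_i y_{i+1} − x_{i+1} y_i) is linear in t.
With t=0 it equals 239; the coefficient of t is 5 (from the two edges through E).
So 5·t + 239 = 2·114.5 = 229 ⇒ t = -2.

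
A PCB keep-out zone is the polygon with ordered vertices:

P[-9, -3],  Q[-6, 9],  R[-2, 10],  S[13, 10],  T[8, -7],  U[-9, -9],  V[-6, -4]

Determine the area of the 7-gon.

Apply the shoelace formula: 2A = Σ (x_i·y_{i+1} − x_{i+1}·y_i), indices taken mod 7.
Cross-terms: -99, -42, -150, -171, -135, -18, -18  ⇒  Σ = -633
Area = |Σ|/2 = 316.5.

316.5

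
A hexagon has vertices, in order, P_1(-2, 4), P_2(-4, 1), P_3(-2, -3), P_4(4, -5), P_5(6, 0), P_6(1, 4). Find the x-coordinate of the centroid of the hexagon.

83/87

Apply Gauss's area formula. First the cross-terms c_i = x_i·y_{i+1} − x_{i+1}·y_i:
  14, 14, 22, 30, 24, 12  ⇒  2A = 116, A = 58.
Then Σ (x_i + x_{i+1})·c_i = 332, so x̄ = 332 / (6·58) = 83/87.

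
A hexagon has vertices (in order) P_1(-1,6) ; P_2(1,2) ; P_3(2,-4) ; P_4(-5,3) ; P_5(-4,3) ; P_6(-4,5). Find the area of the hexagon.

Apply Gauss's area formula: 2A = Σ (x_i·y_{i+1} − x_{i+1}·y_i), indices taken mod 6.
P_1→P_2: (-1)(2) − (1)(6) = -8
P_2→P_3: (1)(-4) − (2)(2) = -8
P_3→P_4: (2)(3) − (-5)(-4) = -14
P_4→P_5: (-5)(3) − (-4)(3) = -3
P_5→P_6: (-4)(5) − (-4)(3) = -8
P_6→P_1: (-4)(6) − (-1)(5) = -19
Σ = -60
Area = |Σ|/2 = 30.

30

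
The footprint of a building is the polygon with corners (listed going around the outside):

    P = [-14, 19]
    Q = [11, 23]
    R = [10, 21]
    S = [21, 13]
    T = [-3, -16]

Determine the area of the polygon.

Cross-terms: -531, 1, -311, -297, -281  ⇒  Σ = -1419
Area = |Σ|/2 = 709.5.

709.5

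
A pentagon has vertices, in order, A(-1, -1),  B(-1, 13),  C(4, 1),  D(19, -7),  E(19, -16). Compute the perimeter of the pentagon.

78

|AB| = √((0)² + (14)²) = √196 = 14
|BC| = √((5)² + (-12)²) = √169 = 13
|CD| = √((15)² + (-8)²) = √289 = 17
|DE| = √((0)² + (-9)²) = √81 = 9
|EA| = √((-20)² + (15)²) = √625 = 25
Perimeter = 14 + 13 + 17 + 9 + 25 = 78.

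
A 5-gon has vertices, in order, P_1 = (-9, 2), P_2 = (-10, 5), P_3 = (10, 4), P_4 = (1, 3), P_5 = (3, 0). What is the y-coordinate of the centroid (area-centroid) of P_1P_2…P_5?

Apply the shoelace (surveyor's) formula. First the cross-terms c_i = x_i·y_{i+1} − x_{i+1}·y_i:
  -25, -90, 26, -9, 6  ⇒  2A = -92, A = -46.
Then Σ (y_i + y_{i+1})·c_i = -818, so ȳ = -818 / (6·(-46)) = 409/138.

409/138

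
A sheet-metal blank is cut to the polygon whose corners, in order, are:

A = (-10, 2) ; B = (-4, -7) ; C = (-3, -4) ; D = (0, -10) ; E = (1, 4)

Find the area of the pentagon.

Apply the surveyor's formula: 2A = Σ (x_i·y_{i+1} − x_{i+1}·y_i), indices taken mod 5.
Σ = (78) + (-5) + (30) + (10) + (42) = 155
Area = |Σ|/2 = 77.5.

77.5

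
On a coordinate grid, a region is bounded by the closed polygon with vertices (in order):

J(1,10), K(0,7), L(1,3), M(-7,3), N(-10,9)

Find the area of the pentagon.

59

Apply Gauss's area formula: 2A = Σ (x_i·y_{i+1} − x_{i+1}·y_i), indices taken mod 5.
J→K: (1)(7) − (0)(10) = 7
K→L: (0)(3) − (1)(7) = -7
L→M: (1)(3) − (-7)(3) = 24
M→N: (-7)(9) − (-10)(3) = -33
N→J: (-10)(10) − (1)(9) = -109
Σ = -118
Area = |Σ|/2 = 59.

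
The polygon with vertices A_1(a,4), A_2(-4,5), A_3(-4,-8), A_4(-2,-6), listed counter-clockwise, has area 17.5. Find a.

The doubled signed area Σ (x_i y_{i+1} − x_{i+1} y_i) is linear in a.
With a=0 it equals 68; the coefficient of a is 11 (from the two edges through A_1).
So 11·a + 68 = 2·17.5 = 35 ⇒ a = -3.

-3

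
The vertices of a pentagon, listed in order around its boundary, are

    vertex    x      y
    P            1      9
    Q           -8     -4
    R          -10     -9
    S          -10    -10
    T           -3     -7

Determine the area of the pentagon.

65

Σ = (68) + (32) + (10) + (40) + (-20) = 130
Area = |Σ|/2 = 65.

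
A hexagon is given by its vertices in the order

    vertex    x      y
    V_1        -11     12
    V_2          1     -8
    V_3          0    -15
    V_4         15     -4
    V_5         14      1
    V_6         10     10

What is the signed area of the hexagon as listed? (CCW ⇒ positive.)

Apply the shoelace (surveyor's) formula: 2A = Σ (x_i·y_{i+1} − x_{i+1}·y_i), indices taken mod 6.
Σ = (76) + (-15) + (225) + (71) + (130) + (230) = 717
Signed area = Σ/2 = 358.5 (positive ⇒ counter-clockwise traversal).

358.5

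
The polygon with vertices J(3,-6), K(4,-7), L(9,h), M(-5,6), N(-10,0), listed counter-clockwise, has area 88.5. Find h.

Write out the shoelace sum; only the two edges meeting at L involve h:
2·Area = [(4·h − 9·(-7)) + (9·6 − (-5)·h)] + 123
       = 9·h + 240 = 177
⇒ h = -7.

-7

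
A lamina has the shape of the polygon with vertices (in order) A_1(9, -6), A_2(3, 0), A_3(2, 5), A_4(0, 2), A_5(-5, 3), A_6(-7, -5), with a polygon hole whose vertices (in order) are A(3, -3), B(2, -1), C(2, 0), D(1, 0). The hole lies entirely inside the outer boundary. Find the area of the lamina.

89

Outer boundary:
Cross-terms: 18, 15, 4, 10, 46, 87  ⇒  Σ = 180
Area = |Σ|/2 = 90.
Hole:
Apply the shoelace formula: 2A = Σ (x_i·y_{i+1} − x_{i+1}·y_i), indices taken mod 4.
A→B: (3)(-1) − (2)(-3) = 3
B→C: (2)(0) − (2)(-1) = 2
C→D: (2)(0) − (1)(0) = 0
D→A: (1)(-3) − (3)(0) = -3
Σ = 2
Area = |Σ|/2 = 1.
Net area = 90 − 1 = 89.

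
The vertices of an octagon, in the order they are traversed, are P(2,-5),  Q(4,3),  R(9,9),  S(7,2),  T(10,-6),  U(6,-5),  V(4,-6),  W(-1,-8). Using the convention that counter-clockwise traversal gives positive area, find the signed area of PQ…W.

-59.5

Apply the shoelace (surveyor's) formula: 2A = Σ (x_i·y_{i+1} − x_{i+1}·y_i), indices taken mod 8.
Σ = (26) + (9) + (-45) + (-62) + (-14) + (-16) + (-38) + (21) = -119
Signed area = Σ/2 = -59.5 (negative ⇒ clockwise traversal).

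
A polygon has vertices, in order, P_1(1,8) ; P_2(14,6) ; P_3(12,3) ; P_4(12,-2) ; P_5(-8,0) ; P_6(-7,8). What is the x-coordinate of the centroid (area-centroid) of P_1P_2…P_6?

Apply the shoelace (surveyor's) formula. First the cross-terms c_i = x_i·y_{i+1} − x_{i+1}·y_i:
  -106, -30, -60, -16, -64, -64  ⇒  2A = -340, A = -170.
Then Σ (x_i + x_{i+1})·c_i = -2530, so x̄ = -2530 / (6·(-170)) = 253/102.

253/102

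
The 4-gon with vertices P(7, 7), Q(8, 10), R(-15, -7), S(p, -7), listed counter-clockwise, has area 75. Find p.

The doubled signed area Σ (x_i y_{i+1} − x_{i+1} y_i) is linear in p.
With p=0 it equals 262; the coefficient of p is 14 (from the two edges through S).
So 14·p + 262 = 2·75 = 150 ⇒ p = -8.

-8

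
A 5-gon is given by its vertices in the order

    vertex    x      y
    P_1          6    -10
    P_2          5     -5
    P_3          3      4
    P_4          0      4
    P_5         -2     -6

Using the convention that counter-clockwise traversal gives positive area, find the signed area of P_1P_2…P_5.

Apply the shoelace formula: 2A = Σ (x_i·y_{i+1} − x_{i+1}·y_i), indices taken mod 5.
Σ = (20) + (35) + (12) + (8) + (56) = 131
Signed area = Σ/2 = 65.5 (positive ⇒ counter-clockwise traversal).

65.5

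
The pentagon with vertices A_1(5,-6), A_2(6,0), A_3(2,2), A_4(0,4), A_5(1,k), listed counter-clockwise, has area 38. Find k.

The doubled signed area Σ (x_i y_{i+1} − x_{i+1} y_i) is linear in k.
With k=0 it equals 46; the coefficient of k is -5 (from the two edges through A_5).
So -5·k + 46 = 2·38 = 76 ⇒ k = -6.

-6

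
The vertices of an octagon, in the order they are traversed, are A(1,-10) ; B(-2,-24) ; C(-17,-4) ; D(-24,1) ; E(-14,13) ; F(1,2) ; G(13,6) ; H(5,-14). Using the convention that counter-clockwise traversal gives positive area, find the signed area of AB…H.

-582

Σ = (-44) + (-400) + (-113) + (-298) + (-41) + (-20) + (-212) + (-36) = -1164
Signed area = Σ/2 = -582 (negative ⇒ clockwise traversal).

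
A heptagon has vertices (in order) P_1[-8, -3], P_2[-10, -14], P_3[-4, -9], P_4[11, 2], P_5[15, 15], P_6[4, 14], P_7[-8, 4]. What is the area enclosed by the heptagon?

338

Σ = (82) + (34) + (91) + (135) + (150) + (128) + (56) = 676
Area = |Σ|/2 = 338.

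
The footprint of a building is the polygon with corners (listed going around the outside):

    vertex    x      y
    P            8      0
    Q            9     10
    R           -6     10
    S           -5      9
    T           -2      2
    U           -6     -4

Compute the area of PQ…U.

143

Apply the shoelace (surveyor's) formula: 2A = Σ (x_i·y_{i+1} − x_{i+1}·y_i), indices taken mod 6.
Σ = (80) + (150) + (-4) + (8) + (20) + (32) = 286
Area = |Σ|/2 = 143.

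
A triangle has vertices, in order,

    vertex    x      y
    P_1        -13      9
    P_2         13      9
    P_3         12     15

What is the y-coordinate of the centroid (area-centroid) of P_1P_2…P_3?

11

Apply the shoelace formula. First the cross-terms c_i = x_i·y_{i+1} − x_{i+1}·y_i:
  -234, 87, 303  ⇒  2A = 156, A = 78.
Then Σ (y_i + y_{i+1})·c_i = 5148, so ȳ = 5148 / (6·78) = 11.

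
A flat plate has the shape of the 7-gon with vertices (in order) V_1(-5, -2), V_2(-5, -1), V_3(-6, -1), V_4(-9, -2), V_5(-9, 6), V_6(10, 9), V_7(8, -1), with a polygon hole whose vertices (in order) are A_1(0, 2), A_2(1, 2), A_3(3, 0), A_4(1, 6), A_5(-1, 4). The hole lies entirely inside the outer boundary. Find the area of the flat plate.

Outer boundary:
Cross-terms: -5, -1, 3, -72, -141, -82, -21  ⇒  Σ = -319
Area = |Σ|/2 = 159.5.
Hole:
Σ = (-2) + (-6) + (18) + (10) + (-2) = 18
Area = |Σ|/2 = 9.
Net area = 159.5 − 9 = 150.5.

150.5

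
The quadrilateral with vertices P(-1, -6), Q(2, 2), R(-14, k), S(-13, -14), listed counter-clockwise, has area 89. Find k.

Write out the shoelace sum; only the two edges meeting at R involve k:
2·Area = [(2·k − (-14)·2) + ((-14)·(-14) − (-13)·k)] + 74
       = 15·k + 298 = 178
⇒ k = -8.

-8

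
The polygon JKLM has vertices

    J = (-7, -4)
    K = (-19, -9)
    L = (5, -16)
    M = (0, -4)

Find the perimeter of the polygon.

|JK| = √((-12)² + (-5)²) = √169 = 13
|KL| = √((24)² + (-7)²) = √625 = 25
|LM| = √((-5)² + (12)²) = √169 = 13
|MJ| = √((-7)² + (0)²) = √49 = 7
Perimeter = 13 + 25 + 13 + 7 = 58.

58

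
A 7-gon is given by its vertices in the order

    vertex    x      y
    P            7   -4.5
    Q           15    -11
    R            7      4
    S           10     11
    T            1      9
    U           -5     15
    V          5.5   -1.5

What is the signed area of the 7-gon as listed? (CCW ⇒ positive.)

Apply the shoelace (surveyor's) formula: 2A = Σ (x_i·y_{i+1} − x_{i+1}·y_i), indices taken mod 7.
Σ = (-9.5) + (137) + (37) + (79) + (60) + (-75) + (-14.25) = 214.25
Signed area = Σ/2 = 107.125 (positive ⇒ counter-clockwise traversal).

107.125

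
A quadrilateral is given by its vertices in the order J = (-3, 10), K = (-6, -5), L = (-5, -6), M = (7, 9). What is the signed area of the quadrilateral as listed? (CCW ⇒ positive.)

90

Apply the shoelace (surveyor's) formula: 2A = Σ (x_i·y_{i+1} − x_{i+1}·y_i), indices taken mod 4.
Σ = (75) + (11) + (-3) + (97) = 180
Signed area = Σ/2 = 90 (positive ⇒ counter-clockwise traversal).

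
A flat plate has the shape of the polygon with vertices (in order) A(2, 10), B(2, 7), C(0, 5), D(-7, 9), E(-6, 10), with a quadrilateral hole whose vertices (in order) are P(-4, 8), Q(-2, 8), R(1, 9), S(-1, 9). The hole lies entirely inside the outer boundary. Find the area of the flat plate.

26.5

Outer boundary:
Apply the shoelace (surveyor's) formula: 2A = Σ (x_i·y_{i+1} − x_{i+1}·y_i), indices taken mod 5.
Cross-terms: -6, 10, 35, -16, -80  ⇒  Σ = -57
Area = |Σ|/2 = 28.5.
Hole:
Apply the surveyor's formula: 2A = Σ (x_i·y_{i+1} − x_{i+1}·y_i), indices taken mod 4.
Cross-terms: -16, -26, 18, 28  ⇒  Σ = 4
Area = |Σ|/2 = 2.
Net area = 28.5 − 2 = 26.5.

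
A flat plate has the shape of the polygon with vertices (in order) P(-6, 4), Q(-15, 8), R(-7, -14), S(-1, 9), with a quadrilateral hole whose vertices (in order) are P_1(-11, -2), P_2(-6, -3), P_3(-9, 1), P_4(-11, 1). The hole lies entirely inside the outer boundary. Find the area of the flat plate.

Outer boundary:
Apply Gauss's area formula: 2A = Σ (x_i·y_{i+1} − x_{i+1}·y_i), indices taken mod 4.
P→Q: (-6)(8) − (-15)(4) = 12
Q→R: (-15)(-14) − (-7)(8) = 266
R→S: (-7)(9) − (-1)(-14) = -77
S→P: (-1)(4) − (-6)(9) = 50
Σ = 251
Area = |Σ|/2 = 125.5.
Hole:
Apply the shoelace (surveyor's) formula: 2A = Σ (x_i·y_{i+1} − x_{i+1}·y_i), indices taken mod 4.
Σ = (21) + (-33) + (2) + (33) = 23
Area = |Σ|/2 = 11.5.
Net area = 125.5 − 11.5 = 114.

114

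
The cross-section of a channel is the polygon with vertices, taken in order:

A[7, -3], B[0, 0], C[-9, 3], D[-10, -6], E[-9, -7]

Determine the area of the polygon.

88

Cross-terms: 0, 0, 84, 16, 76  ⇒  Σ = 176
Area = |Σ|/2 = 88.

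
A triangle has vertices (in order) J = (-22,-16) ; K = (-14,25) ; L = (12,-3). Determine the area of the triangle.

645

Apply Gauss's area formula: 2A = Σ (x_i·y_{i+1} − x_{i+1}·y_i), indices taken mod 3.
Cross-terms: -774, -258, -258  ⇒  Σ = -1290
Area = |Σ|/2 = 645.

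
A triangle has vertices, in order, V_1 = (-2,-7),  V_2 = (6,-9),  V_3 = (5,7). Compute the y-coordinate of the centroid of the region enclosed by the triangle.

-3

Apply the surveyor's formula. First the cross-terms c_i = x_i·y_{i+1} − x_{i+1}·y_i:
  60, 87, -21  ⇒  2A = 126, A = 63.
Then Σ (y_i + y_{i+1})·c_i = -1134, so ȳ = -1134 / (6·63) = -3.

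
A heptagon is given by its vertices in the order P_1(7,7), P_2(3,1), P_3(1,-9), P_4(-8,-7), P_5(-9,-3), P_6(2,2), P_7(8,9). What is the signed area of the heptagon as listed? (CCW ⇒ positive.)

-88.5

Apply the shoelace (surveyor's) formula: 2A = Σ (x_i·y_{i+1} − x_{i+1}·y_i), indices taken mod 7.
Σ = (-14) + (-28) + (-79) + (-39) + (-12) + (2) + (-7) = -177
Signed area = Σ/2 = -88.5 (negative ⇒ clockwise traversal).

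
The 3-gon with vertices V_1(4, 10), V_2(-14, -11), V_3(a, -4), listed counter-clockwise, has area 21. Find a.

Write out the shoelace sum; only the two edges meeting at V_3 involve a:
2·Area = [((-14)·(-4) − a·(-11)) + (a·10 − 4·(-4))] + 96
       = 21·a + 168 = 42
⇒ a = -6.

-6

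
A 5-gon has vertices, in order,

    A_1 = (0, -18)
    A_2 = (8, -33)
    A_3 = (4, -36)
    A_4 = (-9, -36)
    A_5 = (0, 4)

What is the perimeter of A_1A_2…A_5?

98

|A_1A_2| = √((8)² + (-15)²) = √289 = 17
|A_2A_3| = √((-4)² + (-3)²) = √25 = 5
|A_3A_4| = √((-13)² + (0)²) = √169 = 13
|A_4A_5| = √((9)² + (40)²) = √1681 = 41
|A_5A_1| = √((0)² + (-22)²) = √484 = 22
Perimeter = 17 + 5 + 13 + 41 + 22 = 98.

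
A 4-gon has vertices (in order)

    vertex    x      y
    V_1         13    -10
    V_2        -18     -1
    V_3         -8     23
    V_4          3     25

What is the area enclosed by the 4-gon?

Σ = (-193) + (-422) + (-269) + (-355) = -1239
Area = |Σ|/2 = 619.5.

619.5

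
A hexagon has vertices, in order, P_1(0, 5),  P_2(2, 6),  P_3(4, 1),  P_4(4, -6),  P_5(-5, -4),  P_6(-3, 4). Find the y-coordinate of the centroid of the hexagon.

-67/153

Apply the surveyor's formula. First the cross-terms c_i = x_i·y_{i+1} − x_{i+1}·y_i:
  -10, -22, -28, -46, -32, -15  ⇒  2A = -153, A = -76.5.
Then Σ (y_i + y_{i+1})·c_i = 201, so ȳ = 201 / (6·(-76.5)) = -67/153.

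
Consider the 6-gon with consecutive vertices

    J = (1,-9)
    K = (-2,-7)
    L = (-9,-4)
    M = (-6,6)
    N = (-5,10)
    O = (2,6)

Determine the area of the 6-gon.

Apply Gauss's area formula: 2A = Σ (x_i·y_{i+1} − x_{i+1}·y_i), indices taken mod 6.
J→K: (1)(-7) − (-2)(-9) = -25
K→L: (-2)(-4) − (-9)(-7) = -55
L→M: (-9)(6) − (-6)(-4) = -78
M→N: (-6)(10) − (-5)(6) = -30
N→O: (-5)(6) − (2)(10) = -50
O→J: (2)(-9) − (1)(6) = -24
Σ = -262
Area = |Σ|/2 = 131.

131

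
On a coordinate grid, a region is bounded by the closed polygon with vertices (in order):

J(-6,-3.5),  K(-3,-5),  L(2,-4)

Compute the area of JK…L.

Apply the shoelace (surveyor's) formula: 2A = Σ (x_i·y_{i+1} − x_{i+1}·y_i), indices taken mod 3.
Σ = (19.5) + (22) + (-31) = 10.5
Area = |Σ|/2 = 5.25.

5.25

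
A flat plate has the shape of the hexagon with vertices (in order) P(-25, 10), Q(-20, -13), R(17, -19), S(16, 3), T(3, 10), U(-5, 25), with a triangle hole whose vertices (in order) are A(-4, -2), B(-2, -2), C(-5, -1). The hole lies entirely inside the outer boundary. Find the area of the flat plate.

Outer boundary:
Apply the shoelace (surveyor's) formula: 2A = Σ (x_i·y_{i+1} − x_{i+1}·y_i), indices taken mod 6.
Σ = (525) + (601) + (355) + (151) + (125) + (575) = 2332
Area = |Σ|/2 = 1166.
Hole:
A→B: (-4)(-2) − (-2)(-2) = 4
B→C: (-2)(-1) − (-5)(-2) = -8
C→A: (-5)(-2) − (-4)(-1) = 6
Σ = 2
Area = |Σ|/2 = 1.
Net area = 1166 − 1 = 1165.

1165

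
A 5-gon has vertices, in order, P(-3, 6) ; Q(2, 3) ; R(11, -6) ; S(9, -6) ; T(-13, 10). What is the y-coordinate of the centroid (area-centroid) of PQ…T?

Apply the shoelace (surveyor's) formula. First the cross-terms c_i = x_i·y_{i+1} − x_{i+1}·y_i:
  -21, -45, -12, 12, -48  ⇒  2A = -114, A = -57.
Then Σ (y_i + y_{i+1})·c_i = -630, so ȳ = -630 / (6·(-57)) = 35/19.

35/19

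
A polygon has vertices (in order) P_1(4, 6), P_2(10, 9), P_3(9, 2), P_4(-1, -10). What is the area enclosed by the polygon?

P_1→P_2: (4)(9) − (10)(6) = -24
P_2→P_3: (10)(2) − (9)(9) = -61
P_3→P_4: (9)(-10) − (-1)(2) = -88
P_4→P_1: (-1)(6) − (4)(-10) = 34
Σ = -139
Area = |Σ|/2 = 69.5.

69.5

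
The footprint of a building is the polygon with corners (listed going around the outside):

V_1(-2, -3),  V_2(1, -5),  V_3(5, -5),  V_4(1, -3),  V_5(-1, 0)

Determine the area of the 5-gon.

11.5

Apply the surveyor's formula: 2A = Σ (x_i·y_{i+1} − x_{i+1}·y_i), indices taken mod 5.
Σ = (13) + (20) + (-10) + (-3) + (3) = 23
Area = |Σ|/2 = 11.5.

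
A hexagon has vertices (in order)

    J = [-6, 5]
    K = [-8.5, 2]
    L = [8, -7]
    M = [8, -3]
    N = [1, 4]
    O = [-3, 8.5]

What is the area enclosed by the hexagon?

98.75

Apply the shoelace (surveyor's) formula: 2A = Σ (x_i·y_{i+1} − x_{i+1}·y_i), indices taken mod 6.
Σ = (30.5) + (43.5) + (32) + (35) + (20.5) + (36) = 197.5
Area = |Σ|/2 = 98.75.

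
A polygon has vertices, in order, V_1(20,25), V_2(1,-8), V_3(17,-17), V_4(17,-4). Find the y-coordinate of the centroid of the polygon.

Apply Gauss's area formula. First the cross-terms c_i = x_i·y_{i+1} − x_{i+1}·y_i:
  -185, 119, 221, 505  ⇒  2A = 660, A = 330.
Then Σ (y_i + y_{i+1})·c_i = -156, so ȳ = -156 / (6·330) = -13/165.

-13/165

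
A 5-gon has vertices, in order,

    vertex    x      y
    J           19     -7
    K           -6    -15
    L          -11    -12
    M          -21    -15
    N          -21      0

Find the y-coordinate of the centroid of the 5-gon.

-70/9

Apply the surveyor's formula. First the cross-terms c_i = x_i·y_{i+1} − x_{i+1}·y_i:
  -327, -93, -87, -315, 147  ⇒  2A = -675, A = -337.5.
Then Σ (y_i + y_{i+1})·c_i = 15750, so ȳ = 15750 / (6·(-337.5)) = -70/9.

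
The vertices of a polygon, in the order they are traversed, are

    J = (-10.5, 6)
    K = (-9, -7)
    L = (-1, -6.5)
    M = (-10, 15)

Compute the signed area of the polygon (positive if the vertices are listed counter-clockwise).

Apply Gauss's area formula: 2A = Σ (x_i·y_{i+1} − x_{i+1}·y_i), indices taken mod 4.
Cross-terms: 127.5, 51.5, -80, 97.5  ⇒  Σ = 196.5
Signed area = Σ/2 = 98.25 (positive ⇒ counter-clockwise traversal).

98.25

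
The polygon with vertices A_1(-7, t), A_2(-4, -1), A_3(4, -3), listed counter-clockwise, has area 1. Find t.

0

The doubled signed area Σ (x_i y_{i+1} − x_{i+1} y_i) is linear in t.
With t=0 it equals 2; the coefficient of t is 8 (from the two edges through A_1).
So 8·t + 2 = 2·1 = 2 ⇒ t = 0.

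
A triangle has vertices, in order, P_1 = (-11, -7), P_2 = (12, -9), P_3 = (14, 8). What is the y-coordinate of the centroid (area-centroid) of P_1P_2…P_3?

Apply the surveyor's formula. First the cross-terms c_i = x_i·y_{i+1} − x_{i+1}·y_i:
  183, 222, -10  ⇒  2A = 395, A = 197.5.
Then Σ (y_i + y_{i+1})·c_i = -3160, so ȳ = -3160 / (6·197.5) = -8/3.

-8/3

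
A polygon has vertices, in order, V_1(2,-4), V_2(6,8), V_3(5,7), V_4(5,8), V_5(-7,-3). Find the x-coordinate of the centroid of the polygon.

70/183

Apply the shoelace formula. First the cross-terms c_i = x_i·y_{i+1} − x_{i+1}·y_i:
  40, 2, 5, 41, 34  ⇒  2A = 122, A = 61.
Then Σ (x_i + x_{i+1})·c_i = 140, so x̄ = 140 / (6·61) = 70/183.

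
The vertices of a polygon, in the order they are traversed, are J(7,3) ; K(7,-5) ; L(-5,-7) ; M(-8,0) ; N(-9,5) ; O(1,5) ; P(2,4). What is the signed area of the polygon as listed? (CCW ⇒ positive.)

Apply the shoelace (surveyor's) formula: 2A = Σ (x_i·y_{i+1} − x_{i+1}·y_i), indices taken mod 7.
J→K: (7)(-5) − (7)(3) = -56
K→L: (7)(-7) − (-5)(-5) = -74
L→M: (-5)(0) − (-8)(-7) = -56
M→N: (-8)(5) − (-9)(0) = -40
N→O: (-9)(5) − (1)(5) = -50
O→P: (1)(4) − (2)(5) = -6
P→J: (2)(3) − (7)(4) = -22
Σ = -304
Signed area = Σ/2 = -152 (negative ⇒ clockwise traversal).

-152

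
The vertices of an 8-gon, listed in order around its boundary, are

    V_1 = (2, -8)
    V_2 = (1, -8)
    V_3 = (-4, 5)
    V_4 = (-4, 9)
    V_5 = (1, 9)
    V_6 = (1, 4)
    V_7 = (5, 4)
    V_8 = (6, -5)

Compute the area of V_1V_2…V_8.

102

Apply the shoelace (surveyor's) formula: 2A = Σ (x_i·y_{i+1} − x_{i+1}·y_i), indices taken mod 8.
Σ = (-8) + (-27) + (-16) + (-45) + (-5) + (-16) + (-49) + (-38) = -204
Area = |Σ|/2 = 102.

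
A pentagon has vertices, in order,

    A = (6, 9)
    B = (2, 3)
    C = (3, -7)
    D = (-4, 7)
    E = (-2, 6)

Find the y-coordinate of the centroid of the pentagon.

424/141

Apply the shoelace (surveyor's) formula. First the cross-terms c_i = x_i·y_{i+1} − x_{i+1}·y_i:
  0, -23, -7, -10, -54  ⇒  2A = -94, A = -47.
Then Σ (y_i + y_{i+1})·c_i = -848, so ȳ = -848 / (6·(-47)) = 424/141.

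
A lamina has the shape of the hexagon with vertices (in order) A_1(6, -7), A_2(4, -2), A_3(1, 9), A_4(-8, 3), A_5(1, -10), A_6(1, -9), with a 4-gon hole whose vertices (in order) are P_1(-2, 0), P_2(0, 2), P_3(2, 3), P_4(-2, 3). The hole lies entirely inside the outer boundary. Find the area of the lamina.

Outer boundary:
Apply Gauss's area formula: 2A = Σ (x_i·y_{i+1} − x_{i+1}·y_i), indices taken mod 6.
Cross-terms: 16, 38, 75, 77, 1, 47  ⇒  Σ = 254
Area = |Σ|/2 = 127.
Hole:
Apply the shoelace (surveyor's) formula: 2A = Σ (x_i·y_{i+1} − x_{i+1}·y_i), indices taken mod 4.
Cross-terms: -4, -4, 12, 6  ⇒  Σ = 10
Area = |Σ|/2 = 5.
Net area = 127 − 5 = 122.

122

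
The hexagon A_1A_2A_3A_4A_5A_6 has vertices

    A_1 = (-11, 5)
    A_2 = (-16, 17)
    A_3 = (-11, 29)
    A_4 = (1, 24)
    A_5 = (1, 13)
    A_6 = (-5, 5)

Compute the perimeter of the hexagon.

66

|A_1A_2| = √((-5)² + (12)²) = √169 = 13
|A_2A_3| = √((5)² + (12)²) = √169 = 13
|A_3A_4| = √((12)² + (-5)²) = √169 = 13
|A_4A_5| = √((0)² + (-11)²) = √121 = 11
|A_5A_6| = √((-6)² + (-8)²) = √100 = 10
|A_6A_1| = √((-6)² + (0)²) = √36 = 6
Perimeter = 13 + 13 + 13 + 11 + 10 + 6 = 66.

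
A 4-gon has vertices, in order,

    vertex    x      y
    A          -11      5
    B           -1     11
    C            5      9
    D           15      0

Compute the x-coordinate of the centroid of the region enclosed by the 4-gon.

79/45

Apply the surveyor's formula. First the cross-terms c_i = x_i·y_{i+1} − x_{i+1}·y_i:
  -116, -64, -135, 75  ⇒  2A = -240, A = -120.
Then Σ (x_i + x_{i+1})·c_i = -1264, so x̄ = -1264 / (6·(-120)) = 79/45.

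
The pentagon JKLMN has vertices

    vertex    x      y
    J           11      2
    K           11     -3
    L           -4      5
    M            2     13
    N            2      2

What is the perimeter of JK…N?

52

|JK| = √((0)² + (-5)²) = √25 = 5
|KL| = √((-15)² + (8)²) = √289 = 17
|LM| = √((6)² + (8)²) = √100 = 10
|MN| = √((0)² + (-11)²) = √121 = 11
|NJ| = √((9)² + (0)²) = √81 = 9
Perimeter = 5 + 17 + 10 + 11 + 9 = 52.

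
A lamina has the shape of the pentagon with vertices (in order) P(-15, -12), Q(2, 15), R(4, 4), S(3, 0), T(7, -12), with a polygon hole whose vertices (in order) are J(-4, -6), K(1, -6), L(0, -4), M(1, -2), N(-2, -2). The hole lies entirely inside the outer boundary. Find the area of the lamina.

Outer boundary:
Σ = (-201) + (-52) + (-12) + (-36) + (-264) = -565
Area = |Σ|/2 = 282.5.
Hole:
Σ = (30) + (-4) + (4) + (-6) + (4) = 28
Area = |Σ|/2 = 14.
Net area = 282.5 − 14 = 268.5.

268.5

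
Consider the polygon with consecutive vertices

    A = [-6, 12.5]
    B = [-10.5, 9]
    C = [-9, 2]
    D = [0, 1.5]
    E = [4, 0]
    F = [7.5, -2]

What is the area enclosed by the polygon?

Σ = (77.25) + (60) + (-13.5) + (-6) + (-8) + (81.75) = 191.5
Area = |Σ|/2 = 95.75.

95.75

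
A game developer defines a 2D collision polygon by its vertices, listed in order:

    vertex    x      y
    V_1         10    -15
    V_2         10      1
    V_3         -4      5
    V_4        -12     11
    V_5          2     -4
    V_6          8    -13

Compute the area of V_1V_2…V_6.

136

Apply Gauss's area formula: 2A = Σ (x_i·y_{i+1} − x_{i+1}·y_i), indices taken mod 6.
Σ = (160) + (54) + (16) + (26) + (6) + (10) = 272
Area = |Σ|/2 = 136.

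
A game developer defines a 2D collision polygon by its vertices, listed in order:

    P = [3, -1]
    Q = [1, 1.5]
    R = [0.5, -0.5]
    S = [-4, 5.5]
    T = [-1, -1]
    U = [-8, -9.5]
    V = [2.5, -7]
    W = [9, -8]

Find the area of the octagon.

76.875

Σ = (5.5) + (-1.25) + (0.75) + (9.5) + (1.5) + (79.75) + (43) + (15) = 153.75
Area = |Σ|/2 = 76.875.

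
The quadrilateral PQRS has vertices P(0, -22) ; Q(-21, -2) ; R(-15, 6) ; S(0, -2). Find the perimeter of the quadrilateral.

76

|PQ| = √((-21)² + (20)²) = √841 = 29
|QR| = √((6)² + (8)²) = √100 = 10
|RS| = √((15)² + (-8)²) = √289 = 17
|SP| = √((0)² + (-20)²) = √400 = 20
Perimeter = 29 + 10 + 17 + 20 = 76.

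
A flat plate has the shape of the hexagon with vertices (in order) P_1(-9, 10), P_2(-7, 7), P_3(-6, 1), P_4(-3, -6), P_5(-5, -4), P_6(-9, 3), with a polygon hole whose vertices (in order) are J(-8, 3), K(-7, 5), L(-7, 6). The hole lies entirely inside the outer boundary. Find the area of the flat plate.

Outer boundary:
Σ = (7) + (35) + (39) + (-18) + (-51) + (-63) = -51
Area = |Σ|/2 = 25.5.
Hole:
Σ = (-19) + (-7) + (27) = 1
Area = |Σ|/2 = 0.5.
Net area = 25.5 − 0.5 = 25.

25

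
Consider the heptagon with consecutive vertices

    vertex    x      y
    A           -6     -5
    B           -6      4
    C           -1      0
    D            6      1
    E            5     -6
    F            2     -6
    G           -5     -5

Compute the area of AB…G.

Apply Gauss's area formula: 2A = Σ (x_i·y_{i+1} − x_{i+1}·y_i), indices taken mod 7.
Cross-terms: -54, 4, -1, -41, -18, -40, -5  ⇒  Σ = -155
Area = |Σ|/2 = 77.5.

77.5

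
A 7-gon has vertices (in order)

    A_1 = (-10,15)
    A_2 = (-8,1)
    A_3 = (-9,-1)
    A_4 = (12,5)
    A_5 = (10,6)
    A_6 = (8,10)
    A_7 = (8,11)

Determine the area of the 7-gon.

Apply the shoelace (surveyor's) formula: 2A = Σ (x_i·y_{i+1} − x_{i+1}·y_i), indices taken mod 7.
Σ = (110) + (17) + (-33) + (22) + (52) + (8) + (230) = 406
Area = |Σ|/2 = 203.

203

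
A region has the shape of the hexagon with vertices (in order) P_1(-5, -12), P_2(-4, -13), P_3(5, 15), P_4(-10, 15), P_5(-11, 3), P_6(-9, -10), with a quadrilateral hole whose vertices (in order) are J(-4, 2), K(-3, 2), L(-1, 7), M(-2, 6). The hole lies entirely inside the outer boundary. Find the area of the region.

285

Outer boundary:
Apply the shoelace (surveyor's) formula: 2A = Σ (x_i·y_{i+1} − x_{i+1}·y_i), indices taken mod 6.
P_1→P_2: (-5)(-13) − (-4)(-12) = 17
P_2→P_3: (-4)(15) − (5)(-13) = 5
P_3→P_4: (5)(15) − (-10)(15) = 225
P_4→P_5: (-10)(3) − (-11)(15) = 135
P_5→P_6: (-11)(-10) − (-9)(3) = 137
P_6→P_1: (-9)(-12) − (-5)(-10) = 58
Σ = 577
Area = |Σ|/2 = 288.5.
Hole:
Apply the surveyor's formula: 2A = Σ (x_i·y_{i+1} − x_{i+1}·y_i), indices taken mod 4.
J→K: (-4)(2) − (-3)(2) = -2
K→L: (-3)(7) − (-1)(2) = -19
L→M: (-1)(6) − (-2)(7) = 8
M→J: (-2)(2) − (-4)(6) = 20
Σ = 7
Area = |Σ|/2 = 3.5.
Net area = 288.5 − 3.5 = 285.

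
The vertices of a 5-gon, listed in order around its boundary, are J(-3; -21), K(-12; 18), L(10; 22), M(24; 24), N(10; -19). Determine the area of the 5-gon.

Σ = (-306) + (-444) + (-288) + (-696) + (-267) = -2001
Area = |Σ|/2 = 1000.5.

1000.5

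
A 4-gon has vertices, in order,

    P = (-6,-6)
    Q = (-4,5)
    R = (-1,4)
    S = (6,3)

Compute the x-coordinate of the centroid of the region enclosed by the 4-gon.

-46/33

Apply the shoelace formula. First the cross-terms c_i = x_i·y_{i+1} − x_{i+1}·y_i:
  -54, -11, -27, -18  ⇒  2A = -110, A = -55.
Then Σ (x_i + x_{i+1})·c_i = 460, so x̄ = 460 / (6·(-55)) = -46/33.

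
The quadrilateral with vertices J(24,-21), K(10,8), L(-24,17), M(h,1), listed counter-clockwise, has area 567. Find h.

-11

Write out the shoelace sum; only the two edges meeting at M involve h:
2·Area = [((-24)·1 − h·17) + (h·(-21) − 24·1)] + 764
       = -38·h + 716 = 1134
⇒ h = -11.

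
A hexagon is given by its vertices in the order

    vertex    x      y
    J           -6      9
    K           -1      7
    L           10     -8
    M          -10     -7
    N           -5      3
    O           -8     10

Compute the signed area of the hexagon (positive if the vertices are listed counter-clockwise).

-174

Apply the surveyor's formula: 2A = Σ (x_i·y_{i+1} − x_{i+1}·y_i), indices taken mod 6.
Σ = (-33) + (-62) + (-150) + (-65) + (-26) + (-12) = -348
Signed area = Σ/2 = -174 (negative ⇒ clockwise traversal).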